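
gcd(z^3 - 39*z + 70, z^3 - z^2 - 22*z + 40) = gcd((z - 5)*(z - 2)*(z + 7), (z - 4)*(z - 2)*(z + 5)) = z - 2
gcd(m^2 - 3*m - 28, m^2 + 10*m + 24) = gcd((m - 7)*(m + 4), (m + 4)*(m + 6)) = m + 4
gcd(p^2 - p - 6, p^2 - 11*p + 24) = p - 3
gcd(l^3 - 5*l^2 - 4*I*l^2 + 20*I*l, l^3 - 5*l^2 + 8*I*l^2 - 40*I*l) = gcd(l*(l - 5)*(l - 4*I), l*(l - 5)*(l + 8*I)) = l^2 - 5*l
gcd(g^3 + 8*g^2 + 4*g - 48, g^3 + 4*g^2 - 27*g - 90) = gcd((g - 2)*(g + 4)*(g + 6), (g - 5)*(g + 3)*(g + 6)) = g + 6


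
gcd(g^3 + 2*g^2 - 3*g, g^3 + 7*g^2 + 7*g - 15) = g^2 + 2*g - 3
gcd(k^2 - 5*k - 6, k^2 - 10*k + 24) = k - 6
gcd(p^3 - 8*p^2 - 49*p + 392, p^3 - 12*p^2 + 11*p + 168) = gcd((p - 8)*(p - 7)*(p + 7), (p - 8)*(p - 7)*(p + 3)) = p^2 - 15*p + 56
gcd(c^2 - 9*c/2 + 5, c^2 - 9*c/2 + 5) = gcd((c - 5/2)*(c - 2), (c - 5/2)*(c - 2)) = c^2 - 9*c/2 + 5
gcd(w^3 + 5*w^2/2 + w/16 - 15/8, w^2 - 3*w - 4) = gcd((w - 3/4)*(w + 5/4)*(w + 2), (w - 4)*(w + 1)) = 1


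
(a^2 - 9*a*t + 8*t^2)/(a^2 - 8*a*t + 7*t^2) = (-a + 8*t)/(-a + 7*t)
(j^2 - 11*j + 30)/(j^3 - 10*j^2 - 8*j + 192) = (j - 5)/(j^2 - 4*j - 32)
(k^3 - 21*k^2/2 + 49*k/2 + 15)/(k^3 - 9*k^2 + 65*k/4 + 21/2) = 2*(k - 5)/(2*k - 7)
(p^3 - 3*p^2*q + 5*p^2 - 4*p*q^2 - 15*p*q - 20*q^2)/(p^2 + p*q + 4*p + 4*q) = (p^2 - 4*p*q + 5*p - 20*q)/(p + 4)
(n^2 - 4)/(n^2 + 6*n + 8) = (n - 2)/(n + 4)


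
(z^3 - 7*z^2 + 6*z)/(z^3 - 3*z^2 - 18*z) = (z - 1)/(z + 3)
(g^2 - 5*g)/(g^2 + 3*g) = (g - 5)/(g + 3)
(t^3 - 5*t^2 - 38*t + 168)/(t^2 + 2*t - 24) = t - 7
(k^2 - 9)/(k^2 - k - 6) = (k + 3)/(k + 2)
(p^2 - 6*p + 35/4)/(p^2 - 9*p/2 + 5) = (p - 7/2)/(p - 2)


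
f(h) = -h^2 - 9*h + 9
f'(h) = -2*h - 9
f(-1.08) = 17.55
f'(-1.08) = -6.84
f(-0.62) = 14.20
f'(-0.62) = -7.76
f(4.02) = -43.34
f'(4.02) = -17.04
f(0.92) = -0.13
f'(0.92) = -10.84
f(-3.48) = 28.21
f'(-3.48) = -2.04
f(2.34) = -17.54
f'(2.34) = -13.68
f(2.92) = -25.81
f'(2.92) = -14.84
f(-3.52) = 28.29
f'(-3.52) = -1.96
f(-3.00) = 27.00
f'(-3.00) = -3.00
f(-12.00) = -27.00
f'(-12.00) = 15.00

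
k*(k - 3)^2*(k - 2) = k^4 - 8*k^3 + 21*k^2 - 18*k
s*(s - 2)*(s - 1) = s^3 - 3*s^2 + 2*s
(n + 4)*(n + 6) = n^2 + 10*n + 24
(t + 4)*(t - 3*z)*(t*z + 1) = t^3*z - 3*t^2*z^2 + 4*t^2*z + t^2 - 12*t*z^2 - 3*t*z + 4*t - 12*z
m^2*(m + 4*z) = m^3 + 4*m^2*z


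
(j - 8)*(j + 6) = j^2 - 2*j - 48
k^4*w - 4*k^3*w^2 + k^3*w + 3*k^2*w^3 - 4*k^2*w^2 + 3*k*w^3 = k*(k - 3*w)*(k - w)*(k*w + w)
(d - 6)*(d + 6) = d^2 - 36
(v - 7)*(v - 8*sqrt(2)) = v^2 - 8*sqrt(2)*v - 7*v + 56*sqrt(2)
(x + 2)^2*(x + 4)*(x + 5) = x^4 + 13*x^3 + 60*x^2 + 116*x + 80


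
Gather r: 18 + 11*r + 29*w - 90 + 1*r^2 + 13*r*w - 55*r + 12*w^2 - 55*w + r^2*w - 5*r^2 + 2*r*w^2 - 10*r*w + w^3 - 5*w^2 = r^2*(w - 4) + r*(2*w^2 + 3*w - 44) + w^3 + 7*w^2 - 26*w - 72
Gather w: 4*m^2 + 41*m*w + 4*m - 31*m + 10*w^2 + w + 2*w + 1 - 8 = 4*m^2 - 27*m + 10*w^2 + w*(41*m + 3) - 7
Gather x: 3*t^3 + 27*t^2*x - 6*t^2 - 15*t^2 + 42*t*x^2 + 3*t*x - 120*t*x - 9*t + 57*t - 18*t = 3*t^3 - 21*t^2 + 42*t*x^2 + 30*t + x*(27*t^2 - 117*t)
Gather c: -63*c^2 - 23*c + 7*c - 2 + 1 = -63*c^2 - 16*c - 1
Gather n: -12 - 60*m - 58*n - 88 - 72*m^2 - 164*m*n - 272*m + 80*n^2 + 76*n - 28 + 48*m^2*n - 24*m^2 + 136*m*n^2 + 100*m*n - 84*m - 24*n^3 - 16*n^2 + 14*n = -96*m^2 - 416*m - 24*n^3 + n^2*(136*m + 64) + n*(48*m^2 - 64*m + 32) - 128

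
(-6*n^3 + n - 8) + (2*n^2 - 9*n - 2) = -6*n^3 + 2*n^2 - 8*n - 10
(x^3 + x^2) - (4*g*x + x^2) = -4*g*x + x^3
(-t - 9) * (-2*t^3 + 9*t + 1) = 2*t^4 + 18*t^3 - 9*t^2 - 82*t - 9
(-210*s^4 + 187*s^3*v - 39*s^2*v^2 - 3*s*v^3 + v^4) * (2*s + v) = -420*s^5 + 164*s^4*v + 109*s^3*v^2 - 45*s^2*v^3 - s*v^4 + v^5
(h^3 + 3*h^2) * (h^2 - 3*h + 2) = h^5 - 7*h^3 + 6*h^2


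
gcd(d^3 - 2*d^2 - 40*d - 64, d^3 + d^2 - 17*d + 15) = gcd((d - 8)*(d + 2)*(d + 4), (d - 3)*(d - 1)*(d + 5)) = 1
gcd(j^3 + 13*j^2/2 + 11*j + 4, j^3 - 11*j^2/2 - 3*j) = j + 1/2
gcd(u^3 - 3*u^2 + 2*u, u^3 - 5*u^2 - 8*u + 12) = u - 1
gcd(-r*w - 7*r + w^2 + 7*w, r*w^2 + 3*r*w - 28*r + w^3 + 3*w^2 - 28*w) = w + 7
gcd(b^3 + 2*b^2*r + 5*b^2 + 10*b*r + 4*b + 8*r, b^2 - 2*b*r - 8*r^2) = b + 2*r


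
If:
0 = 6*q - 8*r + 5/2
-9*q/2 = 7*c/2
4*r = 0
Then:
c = 15/28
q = -5/12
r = 0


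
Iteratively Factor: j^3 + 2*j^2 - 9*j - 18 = (j + 2)*(j^2 - 9) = (j - 3)*(j + 2)*(j + 3)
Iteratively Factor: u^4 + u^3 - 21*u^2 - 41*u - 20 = (u + 1)*(u^3 - 21*u - 20) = (u + 1)^2*(u^2 - u - 20) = (u + 1)^2*(u + 4)*(u - 5)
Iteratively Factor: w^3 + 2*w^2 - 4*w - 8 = (w + 2)*(w^2 - 4) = (w - 2)*(w + 2)*(w + 2)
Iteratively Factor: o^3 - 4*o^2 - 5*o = (o - 5)*(o^2 + o) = (o - 5)*(o + 1)*(o)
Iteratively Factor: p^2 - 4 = (p + 2)*(p - 2)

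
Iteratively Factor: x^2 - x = (x - 1)*(x)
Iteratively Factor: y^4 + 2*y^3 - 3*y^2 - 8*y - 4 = (y - 2)*(y^3 + 4*y^2 + 5*y + 2) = (y - 2)*(y + 1)*(y^2 + 3*y + 2) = (y - 2)*(y + 1)^2*(y + 2)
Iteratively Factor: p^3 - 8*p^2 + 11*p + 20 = (p - 5)*(p^2 - 3*p - 4) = (p - 5)*(p + 1)*(p - 4)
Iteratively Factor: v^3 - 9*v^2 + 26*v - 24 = (v - 2)*(v^2 - 7*v + 12) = (v - 4)*(v - 2)*(v - 3)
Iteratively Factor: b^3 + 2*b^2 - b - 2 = (b + 1)*(b^2 + b - 2) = (b + 1)*(b + 2)*(b - 1)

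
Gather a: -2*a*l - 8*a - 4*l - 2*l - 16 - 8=a*(-2*l - 8) - 6*l - 24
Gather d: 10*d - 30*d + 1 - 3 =-20*d - 2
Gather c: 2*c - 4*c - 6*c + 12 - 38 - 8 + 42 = 8 - 8*c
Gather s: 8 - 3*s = 8 - 3*s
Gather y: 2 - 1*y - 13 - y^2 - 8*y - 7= -y^2 - 9*y - 18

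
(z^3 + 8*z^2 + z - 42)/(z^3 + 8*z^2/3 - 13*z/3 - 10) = 3*(z + 7)/(3*z + 5)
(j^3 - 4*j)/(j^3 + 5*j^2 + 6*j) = (j - 2)/(j + 3)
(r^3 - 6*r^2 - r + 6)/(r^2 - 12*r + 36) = (r^2 - 1)/(r - 6)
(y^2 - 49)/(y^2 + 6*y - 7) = (y - 7)/(y - 1)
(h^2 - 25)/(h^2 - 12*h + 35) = (h + 5)/(h - 7)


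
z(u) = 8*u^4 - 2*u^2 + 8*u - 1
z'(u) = 32*u^3 - 4*u + 8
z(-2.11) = 131.79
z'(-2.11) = -284.17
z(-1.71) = 47.87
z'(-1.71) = -145.17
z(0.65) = 4.78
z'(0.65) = 14.19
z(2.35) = 250.74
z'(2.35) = 413.89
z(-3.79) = 1590.57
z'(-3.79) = -1718.92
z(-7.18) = 21099.65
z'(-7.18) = -11807.96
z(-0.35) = -3.92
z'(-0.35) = 8.03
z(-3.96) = 1903.26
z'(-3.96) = -1963.33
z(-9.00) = 52253.00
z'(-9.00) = -23284.00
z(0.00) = -1.00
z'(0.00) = 8.00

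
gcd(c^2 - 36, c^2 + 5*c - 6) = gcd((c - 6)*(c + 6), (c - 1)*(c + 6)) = c + 6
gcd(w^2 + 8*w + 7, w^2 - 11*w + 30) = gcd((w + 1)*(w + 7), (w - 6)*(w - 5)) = 1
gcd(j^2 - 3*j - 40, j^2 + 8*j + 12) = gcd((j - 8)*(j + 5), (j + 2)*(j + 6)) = 1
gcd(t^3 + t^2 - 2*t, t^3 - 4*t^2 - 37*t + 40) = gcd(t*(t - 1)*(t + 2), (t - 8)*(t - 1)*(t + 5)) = t - 1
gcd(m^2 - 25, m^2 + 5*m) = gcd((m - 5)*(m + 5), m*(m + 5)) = m + 5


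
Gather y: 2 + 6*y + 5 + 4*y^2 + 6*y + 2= 4*y^2 + 12*y + 9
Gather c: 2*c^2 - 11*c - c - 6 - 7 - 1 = 2*c^2 - 12*c - 14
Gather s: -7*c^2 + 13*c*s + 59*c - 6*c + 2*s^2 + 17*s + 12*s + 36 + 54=-7*c^2 + 53*c + 2*s^2 + s*(13*c + 29) + 90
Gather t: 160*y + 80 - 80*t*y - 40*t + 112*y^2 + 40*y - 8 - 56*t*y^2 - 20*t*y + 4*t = t*(-56*y^2 - 100*y - 36) + 112*y^2 + 200*y + 72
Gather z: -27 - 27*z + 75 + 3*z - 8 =40 - 24*z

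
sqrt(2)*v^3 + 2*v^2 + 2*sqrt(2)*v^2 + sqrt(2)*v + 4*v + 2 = (v + 1)*(v + sqrt(2))*(sqrt(2)*v + sqrt(2))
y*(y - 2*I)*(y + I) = y^3 - I*y^2 + 2*y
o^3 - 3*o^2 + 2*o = o*(o - 2)*(o - 1)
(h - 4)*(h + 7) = h^2 + 3*h - 28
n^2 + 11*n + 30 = (n + 5)*(n + 6)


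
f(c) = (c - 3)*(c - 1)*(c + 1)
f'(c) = (c - 3)*(c - 1) + (c - 3)*(c + 1) + (c - 1)*(c + 1)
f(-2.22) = -20.51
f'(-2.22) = 27.11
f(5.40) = 67.58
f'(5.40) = 54.08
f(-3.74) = -87.54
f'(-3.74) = 63.40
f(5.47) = 71.43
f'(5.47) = 55.94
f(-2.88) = -42.89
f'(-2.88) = 41.16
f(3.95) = 13.87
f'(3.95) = 22.11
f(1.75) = -2.58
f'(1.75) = -2.31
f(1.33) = -1.28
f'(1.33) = -3.67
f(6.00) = 105.00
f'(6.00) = 71.00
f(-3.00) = -48.00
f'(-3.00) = 44.00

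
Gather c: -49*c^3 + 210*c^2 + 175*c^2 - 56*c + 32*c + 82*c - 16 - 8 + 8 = -49*c^3 + 385*c^2 + 58*c - 16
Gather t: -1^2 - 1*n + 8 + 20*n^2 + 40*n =20*n^2 + 39*n + 7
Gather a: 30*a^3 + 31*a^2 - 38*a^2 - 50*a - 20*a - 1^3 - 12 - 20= 30*a^3 - 7*a^2 - 70*a - 33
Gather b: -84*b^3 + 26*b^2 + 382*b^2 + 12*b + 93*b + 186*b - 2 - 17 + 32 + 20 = -84*b^3 + 408*b^2 + 291*b + 33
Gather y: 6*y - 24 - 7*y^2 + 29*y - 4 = -7*y^2 + 35*y - 28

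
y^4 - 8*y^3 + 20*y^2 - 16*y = y*(y - 4)*(y - 2)^2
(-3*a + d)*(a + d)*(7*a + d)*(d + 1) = -21*a^3*d - 21*a^3 - 17*a^2*d^2 - 17*a^2*d + 5*a*d^3 + 5*a*d^2 + d^4 + d^3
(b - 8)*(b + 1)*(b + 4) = b^3 - 3*b^2 - 36*b - 32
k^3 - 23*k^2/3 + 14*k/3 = k*(k - 7)*(k - 2/3)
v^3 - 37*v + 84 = (v - 4)*(v - 3)*(v + 7)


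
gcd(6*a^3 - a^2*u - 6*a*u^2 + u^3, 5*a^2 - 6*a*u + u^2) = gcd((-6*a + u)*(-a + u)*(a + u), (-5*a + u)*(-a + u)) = -a + u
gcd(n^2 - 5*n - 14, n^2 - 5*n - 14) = n^2 - 5*n - 14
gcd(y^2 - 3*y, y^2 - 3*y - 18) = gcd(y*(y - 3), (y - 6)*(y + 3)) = 1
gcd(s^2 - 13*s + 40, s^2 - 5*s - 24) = s - 8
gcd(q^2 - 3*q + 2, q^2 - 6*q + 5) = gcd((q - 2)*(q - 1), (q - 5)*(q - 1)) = q - 1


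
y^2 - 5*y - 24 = (y - 8)*(y + 3)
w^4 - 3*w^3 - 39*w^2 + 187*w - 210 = (w - 5)*(w - 3)*(w - 2)*(w + 7)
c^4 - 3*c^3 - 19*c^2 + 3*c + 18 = (c - 6)*(c - 1)*(c + 1)*(c + 3)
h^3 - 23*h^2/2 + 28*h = h*(h - 8)*(h - 7/2)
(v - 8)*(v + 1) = v^2 - 7*v - 8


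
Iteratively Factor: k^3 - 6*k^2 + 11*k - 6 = (k - 2)*(k^2 - 4*k + 3) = (k - 3)*(k - 2)*(k - 1)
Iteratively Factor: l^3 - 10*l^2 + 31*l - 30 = (l - 3)*(l^2 - 7*l + 10) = (l - 3)*(l - 2)*(l - 5)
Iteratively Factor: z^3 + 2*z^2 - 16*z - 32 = (z + 2)*(z^2 - 16) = (z - 4)*(z + 2)*(z + 4)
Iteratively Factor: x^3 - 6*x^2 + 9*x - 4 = (x - 4)*(x^2 - 2*x + 1) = (x - 4)*(x - 1)*(x - 1)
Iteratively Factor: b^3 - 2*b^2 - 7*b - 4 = (b + 1)*(b^2 - 3*b - 4) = (b + 1)^2*(b - 4)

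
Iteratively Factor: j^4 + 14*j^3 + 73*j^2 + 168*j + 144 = (j + 3)*(j^3 + 11*j^2 + 40*j + 48) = (j + 3)^2*(j^2 + 8*j + 16) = (j + 3)^2*(j + 4)*(j + 4)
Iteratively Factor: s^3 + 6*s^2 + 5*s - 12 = (s - 1)*(s^2 + 7*s + 12) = (s - 1)*(s + 4)*(s + 3)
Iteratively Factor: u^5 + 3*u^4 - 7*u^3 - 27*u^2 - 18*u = (u - 3)*(u^4 + 6*u^3 + 11*u^2 + 6*u) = u*(u - 3)*(u^3 + 6*u^2 + 11*u + 6) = u*(u - 3)*(u + 1)*(u^2 + 5*u + 6) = u*(u - 3)*(u + 1)*(u + 3)*(u + 2)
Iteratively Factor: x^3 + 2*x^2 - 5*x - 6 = (x + 3)*(x^2 - x - 2) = (x + 1)*(x + 3)*(x - 2)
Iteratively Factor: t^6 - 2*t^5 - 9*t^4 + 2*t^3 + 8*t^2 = (t - 1)*(t^5 - t^4 - 10*t^3 - 8*t^2) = (t - 1)*(t + 2)*(t^4 - 3*t^3 - 4*t^2) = t*(t - 1)*(t + 2)*(t^3 - 3*t^2 - 4*t) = t^2*(t - 1)*(t + 2)*(t^2 - 3*t - 4) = t^2*(t - 4)*(t - 1)*(t + 2)*(t + 1)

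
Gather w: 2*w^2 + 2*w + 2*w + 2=2*w^2 + 4*w + 2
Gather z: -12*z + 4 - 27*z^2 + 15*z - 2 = -27*z^2 + 3*z + 2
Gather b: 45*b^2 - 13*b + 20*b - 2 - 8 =45*b^2 + 7*b - 10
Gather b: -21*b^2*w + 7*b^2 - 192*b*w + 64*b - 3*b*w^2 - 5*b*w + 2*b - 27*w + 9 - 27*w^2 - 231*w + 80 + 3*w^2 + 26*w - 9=b^2*(7 - 21*w) + b*(-3*w^2 - 197*w + 66) - 24*w^2 - 232*w + 80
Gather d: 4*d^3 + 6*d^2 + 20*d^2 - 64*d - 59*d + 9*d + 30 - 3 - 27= 4*d^3 + 26*d^2 - 114*d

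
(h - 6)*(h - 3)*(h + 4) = h^3 - 5*h^2 - 18*h + 72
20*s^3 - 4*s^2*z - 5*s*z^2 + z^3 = (-5*s + z)*(-2*s + z)*(2*s + z)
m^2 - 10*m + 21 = (m - 7)*(m - 3)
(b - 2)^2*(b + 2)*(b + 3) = b^4 + b^3 - 10*b^2 - 4*b + 24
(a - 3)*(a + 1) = a^2 - 2*a - 3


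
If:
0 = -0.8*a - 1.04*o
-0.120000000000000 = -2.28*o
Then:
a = -0.07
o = 0.05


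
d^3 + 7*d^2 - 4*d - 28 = (d - 2)*(d + 2)*(d + 7)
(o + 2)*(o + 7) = o^2 + 9*o + 14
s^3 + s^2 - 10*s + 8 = (s - 2)*(s - 1)*(s + 4)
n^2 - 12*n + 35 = (n - 7)*(n - 5)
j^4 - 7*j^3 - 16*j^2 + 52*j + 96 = (j - 8)*(j - 3)*(j + 2)^2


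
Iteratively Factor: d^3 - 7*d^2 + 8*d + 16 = (d - 4)*(d^2 - 3*d - 4) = (d - 4)*(d + 1)*(d - 4)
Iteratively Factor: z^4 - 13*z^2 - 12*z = (z - 4)*(z^3 + 4*z^2 + 3*z) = (z - 4)*(z + 3)*(z^2 + z) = z*(z - 4)*(z + 3)*(z + 1)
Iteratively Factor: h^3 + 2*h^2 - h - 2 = (h - 1)*(h^2 + 3*h + 2) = (h - 1)*(h + 2)*(h + 1)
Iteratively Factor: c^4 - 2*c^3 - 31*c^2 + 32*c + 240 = (c + 3)*(c^3 - 5*c^2 - 16*c + 80) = (c - 5)*(c + 3)*(c^2 - 16) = (c - 5)*(c - 4)*(c + 3)*(c + 4)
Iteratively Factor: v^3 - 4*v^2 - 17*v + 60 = (v + 4)*(v^2 - 8*v + 15) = (v - 5)*(v + 4)*(v - 3)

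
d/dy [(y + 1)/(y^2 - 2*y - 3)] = -1/(y^2 - 6*y + 9)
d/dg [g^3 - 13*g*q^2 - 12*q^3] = 3*g^2 - 13*q^2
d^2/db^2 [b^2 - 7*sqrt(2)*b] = 2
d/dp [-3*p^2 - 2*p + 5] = -6*p - 2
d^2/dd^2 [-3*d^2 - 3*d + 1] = -6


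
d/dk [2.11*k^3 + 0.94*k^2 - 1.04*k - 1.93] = 6.33*k^2 + 1.88*k - 1.04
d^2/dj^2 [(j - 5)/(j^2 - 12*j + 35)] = 2/(j^3 - 21*j^2 + 147*j - 343)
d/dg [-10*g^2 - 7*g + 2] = -20*g - 7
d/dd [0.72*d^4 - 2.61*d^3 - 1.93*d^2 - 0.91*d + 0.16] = 2.88*d^3 - 7.83*d^2 - 3.86*d - 0.91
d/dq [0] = 0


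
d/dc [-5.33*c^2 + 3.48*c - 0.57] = 3.48 - 10.66*c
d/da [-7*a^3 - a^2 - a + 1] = -21*a^2 - 2*a - 1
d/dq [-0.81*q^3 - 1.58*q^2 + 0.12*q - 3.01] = -2.43*q^2 - 3.16*q + 0.12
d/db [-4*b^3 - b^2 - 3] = 2*b*(-6*b - 1)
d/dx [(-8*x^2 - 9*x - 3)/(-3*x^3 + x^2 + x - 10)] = ((16*x + 9)*(3*x^3 - x^2 - x + 10) + (-9*x^2 + 2*x + 1)*(8*x^2 + 9*x + 3))/(3*x^3 - x^2 - x + 10)^2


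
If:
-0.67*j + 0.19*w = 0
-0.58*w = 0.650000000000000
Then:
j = -0.32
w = -1.12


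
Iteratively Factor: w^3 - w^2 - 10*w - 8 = (w + 2)*(w^2 - 3*w - 4) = (w - 4)*(w + 2)*(w + 1)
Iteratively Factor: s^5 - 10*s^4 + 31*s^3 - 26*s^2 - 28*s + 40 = (s + 1)*(s^4 - 11*s^3 + 42*s^2 - 68*s + 40) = (s - 2)*(s + 1)*(s^3 - 9*s^2 + 24*s - 20) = (s - 2)^2*(s + 1)*(s^2 - 7*s + 10) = (s - 5)*(s - 2)^2*(s + 1)*(s - 2)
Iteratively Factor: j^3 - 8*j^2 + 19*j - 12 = (j - 3)*(j^2 - 5*j + 4) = (j - 4)*(j - 3)*(j - 1)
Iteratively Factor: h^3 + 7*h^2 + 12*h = (h + 4)*(h^2 + 3*h) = (h + 3)*(h + 4)*(h)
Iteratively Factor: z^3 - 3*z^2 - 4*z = (z)*(z^2 - 3*z - 4) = z*(z + 1)*(z - 4)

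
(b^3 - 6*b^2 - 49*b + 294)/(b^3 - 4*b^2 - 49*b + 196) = (b - 6)/(b - 4)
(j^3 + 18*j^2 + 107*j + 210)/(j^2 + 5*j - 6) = (j^2 + 12*j + 35)/(j - 1)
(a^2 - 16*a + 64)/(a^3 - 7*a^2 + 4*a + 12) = (a^2 - 16*a + 64)/(a^3 - 7*a^2 + 4*a + 12)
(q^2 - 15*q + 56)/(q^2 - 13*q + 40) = (q - 7)/(q - 5)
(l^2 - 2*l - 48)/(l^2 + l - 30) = (l - 8)/(l - 5)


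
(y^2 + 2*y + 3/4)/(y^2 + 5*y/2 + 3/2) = (y + 1/2)/(y + 1)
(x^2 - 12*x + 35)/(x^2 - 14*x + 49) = (x - 5)/(x - 7)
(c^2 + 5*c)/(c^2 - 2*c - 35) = c/(c - 7)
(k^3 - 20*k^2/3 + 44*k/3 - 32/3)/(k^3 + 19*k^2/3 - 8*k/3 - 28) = (3*k^2 - 14*k + 16)/(3*k^2 + 25*k + 42)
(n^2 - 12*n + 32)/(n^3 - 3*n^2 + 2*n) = (n^2 - 12*n + 32)/(n*(n^2 - 3*n + 2))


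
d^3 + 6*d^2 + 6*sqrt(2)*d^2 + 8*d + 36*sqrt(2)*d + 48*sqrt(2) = (d + 2)*(d + 4)*(d + 6*sqrt(2))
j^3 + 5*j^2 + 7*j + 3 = (j + 1)^2*(j + 3)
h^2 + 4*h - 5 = (h - 1)*(h + 5)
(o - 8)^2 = o^2 - 16*o + 64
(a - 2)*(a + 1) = a^2 - a - 2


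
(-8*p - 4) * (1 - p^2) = 8*p^3 + 4*p^2 - 8*p - 4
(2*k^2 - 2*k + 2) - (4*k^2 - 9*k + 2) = -2*k^2 + 7*k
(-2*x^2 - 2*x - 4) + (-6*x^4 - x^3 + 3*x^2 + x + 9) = -6*x^4 - x^3 + x^2 - x + 5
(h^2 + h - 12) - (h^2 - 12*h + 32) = 13*h - 44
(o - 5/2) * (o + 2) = o^2 - o/2 - 5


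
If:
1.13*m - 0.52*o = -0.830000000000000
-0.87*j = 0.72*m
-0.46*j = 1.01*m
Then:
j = 0.00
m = 0.00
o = 1.60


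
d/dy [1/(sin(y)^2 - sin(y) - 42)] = (1 - 2*sin(y))*cos(y)/(sin(y) + cos(y)^2 + 41)^2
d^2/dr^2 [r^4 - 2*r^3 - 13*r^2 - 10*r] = 12*r^2 - 12*r - 26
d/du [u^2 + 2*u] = 2*u + 2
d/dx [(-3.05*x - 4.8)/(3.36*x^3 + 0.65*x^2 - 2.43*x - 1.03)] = (20.496*x^3 + 50.3665*x^2 + 6.24*x - 8.5225)/(11.2896*x^6 + 4.368*x^5 - 15.9071*x^4 - 10.0806*x^3 + 4.5659*x^2 + 5.0058*x + 1.0609)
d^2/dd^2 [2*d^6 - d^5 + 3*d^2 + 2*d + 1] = 60*d^4 - 20*d^3 + 6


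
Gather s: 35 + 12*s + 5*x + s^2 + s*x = s^2 + s*(x + 12) + 5*x + 35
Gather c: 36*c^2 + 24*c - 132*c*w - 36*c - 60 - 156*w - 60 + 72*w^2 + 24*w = 36*c^2 + c*(-132*w - 12) + 72*w^2 - 132*w - 120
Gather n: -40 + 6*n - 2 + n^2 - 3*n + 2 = n^2 + 3*n - 40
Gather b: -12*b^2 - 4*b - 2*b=-12*b^2 - 6*b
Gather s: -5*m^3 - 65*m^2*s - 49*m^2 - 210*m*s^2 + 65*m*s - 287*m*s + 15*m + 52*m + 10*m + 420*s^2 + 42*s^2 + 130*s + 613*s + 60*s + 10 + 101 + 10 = -5*m^3 - 49*m^2 + 77*m + s^2*(462 - 210*m) + s*(-65*m^2 - 222*m + 803) + 121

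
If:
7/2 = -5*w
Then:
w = -7/10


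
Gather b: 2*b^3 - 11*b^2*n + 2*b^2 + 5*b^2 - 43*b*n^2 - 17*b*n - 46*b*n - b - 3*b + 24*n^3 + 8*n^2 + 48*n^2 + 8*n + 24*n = 2*b^3 + b^2*(7 - 11*n) + b*(-43*n^2 - 63*n - 4) + 24*n^3 + 56*n^2 + 32*n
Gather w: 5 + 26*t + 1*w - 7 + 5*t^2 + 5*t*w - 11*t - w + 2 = 5*t^2 + 5*t*w + 15*t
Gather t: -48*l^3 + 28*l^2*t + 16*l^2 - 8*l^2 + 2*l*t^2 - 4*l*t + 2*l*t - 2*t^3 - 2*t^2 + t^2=-48*l^3 + 8*l^2 - 2*t^3 + t^2*(2*l - 1) + t*(28*l^2 - 2*l)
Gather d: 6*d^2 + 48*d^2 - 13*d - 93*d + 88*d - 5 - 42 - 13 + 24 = 54*d^2 - 18*d - 36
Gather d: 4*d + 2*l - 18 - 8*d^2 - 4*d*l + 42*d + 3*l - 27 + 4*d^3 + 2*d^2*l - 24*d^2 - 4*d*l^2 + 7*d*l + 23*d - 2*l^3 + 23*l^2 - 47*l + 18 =4*d^3 + d^2*(2*l - 32) + d*(-4*l^2 + 3*l + 69) - 2*l^3 + 23*l^2 - 42*l - 27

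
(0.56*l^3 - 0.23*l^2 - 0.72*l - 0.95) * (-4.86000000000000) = -2.7216*l^3 + 1.1178*l^2 + 3.4992*l + 4.617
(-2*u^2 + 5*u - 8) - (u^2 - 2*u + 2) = -3*u^2 + 7*u - 10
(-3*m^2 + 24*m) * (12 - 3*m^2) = 9*m^4 - 72*m^3 - 36*m^2 + 288*m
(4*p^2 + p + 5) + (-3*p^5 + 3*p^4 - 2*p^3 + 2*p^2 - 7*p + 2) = -3*p^5 + 3*p^4 - 2*p^3 + 6*p^2 - 6*p + 7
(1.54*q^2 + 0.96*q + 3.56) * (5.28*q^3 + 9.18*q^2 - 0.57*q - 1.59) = 8.1312*q^5 + 19.206*q^4 + 26.7318*q^3 + 29.685*q^2 - 3.5556*q - 5.6604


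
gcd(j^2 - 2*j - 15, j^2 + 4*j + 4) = 1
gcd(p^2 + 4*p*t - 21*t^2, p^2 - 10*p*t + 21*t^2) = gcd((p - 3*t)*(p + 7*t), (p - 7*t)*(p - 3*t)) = p - 3*t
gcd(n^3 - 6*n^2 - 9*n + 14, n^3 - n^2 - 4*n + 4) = n^2 + n - 2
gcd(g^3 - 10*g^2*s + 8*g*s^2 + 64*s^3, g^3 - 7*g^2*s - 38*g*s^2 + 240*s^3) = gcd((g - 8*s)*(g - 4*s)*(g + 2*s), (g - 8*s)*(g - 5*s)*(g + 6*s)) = -g + 8*s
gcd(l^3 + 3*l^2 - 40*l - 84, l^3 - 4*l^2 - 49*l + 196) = l + 7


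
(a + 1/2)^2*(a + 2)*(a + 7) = a^4 + 10*a^3 + 93*a^2/4 + 65*a/4 + 7/2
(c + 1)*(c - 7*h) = c^2 - 7*c*h + c - 7*h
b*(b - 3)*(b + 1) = b^3 - 2*b^2 - 3*b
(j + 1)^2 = j^2 + 2*j + 1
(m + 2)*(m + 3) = m^2 + 5*m + 6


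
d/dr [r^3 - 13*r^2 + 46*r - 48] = 3*r^2 - 26*r + 46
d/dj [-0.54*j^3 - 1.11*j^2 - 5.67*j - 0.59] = -1.62*j^2 - 2.22*j - 5.67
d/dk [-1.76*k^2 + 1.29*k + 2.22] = 1.29 - 3.52*k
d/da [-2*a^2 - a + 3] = -4*a - 1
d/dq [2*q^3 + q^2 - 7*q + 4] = 6*q^2 + 2*q - 7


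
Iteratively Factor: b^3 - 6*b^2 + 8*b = (b - 2)*(b^2 - 4*b) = (b - 4)*(b - 2)*(b)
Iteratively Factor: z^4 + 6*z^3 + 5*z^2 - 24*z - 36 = (z + 3)*(z^3 + 3*z^2 - 4*z - 12) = (z - 2)*(z + 3)*(z^2 + 5*z + 6) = (z - 2)*(z + 3)^2*(z + 2)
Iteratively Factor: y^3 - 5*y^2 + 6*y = (y)*(y^2 - 5*y + 6) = y*(y - 2)*(y - 3)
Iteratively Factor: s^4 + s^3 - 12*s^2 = (s)*(s^3 + s^2 - 12*s) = s^2*(s^2 + s - 12) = s^2*(s - 3)*(s + 4)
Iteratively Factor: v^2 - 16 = (v - 4)*(v + 4)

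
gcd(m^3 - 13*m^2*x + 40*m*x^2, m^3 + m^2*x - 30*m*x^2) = -m^2 + 5*m*x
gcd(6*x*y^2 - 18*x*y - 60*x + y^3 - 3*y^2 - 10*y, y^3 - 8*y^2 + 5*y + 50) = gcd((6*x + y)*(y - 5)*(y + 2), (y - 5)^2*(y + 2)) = y^2 - 3*y - 10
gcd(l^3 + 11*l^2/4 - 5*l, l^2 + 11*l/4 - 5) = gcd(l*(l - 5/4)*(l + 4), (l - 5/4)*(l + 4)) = l^2 + 11*l/4 - 5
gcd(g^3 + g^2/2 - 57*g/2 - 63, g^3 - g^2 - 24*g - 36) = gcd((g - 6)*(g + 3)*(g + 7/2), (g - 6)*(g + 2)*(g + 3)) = g^2 - 3*g - 18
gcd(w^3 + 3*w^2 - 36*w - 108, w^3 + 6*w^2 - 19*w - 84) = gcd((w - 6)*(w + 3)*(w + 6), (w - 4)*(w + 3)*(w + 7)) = w + 3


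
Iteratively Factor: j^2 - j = (j - 1)*(j)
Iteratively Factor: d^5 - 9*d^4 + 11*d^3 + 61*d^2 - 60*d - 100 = (d - 5)*(d^4 - 4*d^3 - 9*d^2 + 16*d + 20) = (d - 5)*(d - 2)*(d^3 - 2*d^2 - 13*d - 10) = (d - 5)*(d - 2)*(d + 1)*(d^2 - 3*d - 10) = (d - 5)*(d - 2)*(d + 1)*(d + 2)*(d - 5)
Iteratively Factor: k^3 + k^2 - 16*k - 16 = (k + 4)*(k^2 - 3*k - 4) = (k - 4)*(k + 4)*(k + 1)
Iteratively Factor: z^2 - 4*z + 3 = (z - 3)*(z - 1)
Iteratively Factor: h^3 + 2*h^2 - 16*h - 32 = (h + 2)*(h^2 - 16) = (h - 4)*(h + 2)*(h + 4)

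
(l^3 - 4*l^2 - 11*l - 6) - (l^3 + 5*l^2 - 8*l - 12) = -9*l^2 - 3*l + 6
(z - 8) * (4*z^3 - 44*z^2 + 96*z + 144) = 4*z^4 - 76*z^3 + 448*z^2 - 624*z - 1152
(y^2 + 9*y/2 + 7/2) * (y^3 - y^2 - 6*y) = y^5 + 7*y^4/2 - 7*y^3 - 61*y^2/2 - 21*y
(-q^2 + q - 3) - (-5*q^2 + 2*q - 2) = 4*q^2 - q - 1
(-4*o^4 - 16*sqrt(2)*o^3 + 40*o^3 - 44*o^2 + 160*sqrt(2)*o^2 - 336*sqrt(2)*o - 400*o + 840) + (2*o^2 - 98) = -4*o^4 - 16*sqrt(2)*o^3 + 40*o^3 - 42*o^2 + 160*sqrt(2)*o^2 - 336*sqrt(2)*o - 400*o + 742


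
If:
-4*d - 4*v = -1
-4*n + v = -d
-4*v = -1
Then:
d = 0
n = 1/16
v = 1/4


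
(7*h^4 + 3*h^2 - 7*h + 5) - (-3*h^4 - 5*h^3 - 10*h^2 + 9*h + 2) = 10*h^4 + 5*h^3 + 13*h^2 - 16*h + 3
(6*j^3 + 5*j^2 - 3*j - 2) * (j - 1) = 6*j^4 - j^3 - 8*j^2 + j + 2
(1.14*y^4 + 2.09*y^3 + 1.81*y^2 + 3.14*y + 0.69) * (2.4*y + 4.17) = 2.736*y^5 + 9.7698*y^4 + 13.0593*y^3 + 15.0837*y^2 + 14.7498*y + 2.8773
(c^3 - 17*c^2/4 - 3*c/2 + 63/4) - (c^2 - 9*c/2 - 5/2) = c^3 - 21*c^2/4 + 3*c + 73/4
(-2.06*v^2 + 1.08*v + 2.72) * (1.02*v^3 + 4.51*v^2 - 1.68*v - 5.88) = -2.1012*v^5 - 8.189*v^4 + 11.106*v^3 + 22.5656*v^2 - 10.92*v - 15.9936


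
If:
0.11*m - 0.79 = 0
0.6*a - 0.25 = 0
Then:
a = 0.42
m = 7.18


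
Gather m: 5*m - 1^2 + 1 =5*m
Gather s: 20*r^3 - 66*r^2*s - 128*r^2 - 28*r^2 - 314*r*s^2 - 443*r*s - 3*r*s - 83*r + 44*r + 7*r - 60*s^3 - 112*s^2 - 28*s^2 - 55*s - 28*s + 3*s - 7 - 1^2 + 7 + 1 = 20*r^3 - 156*r^2 - 32*r - 60*s^3 + s^2*(-314*r - 140) + s*(-66*r^2 - 446*r - 80)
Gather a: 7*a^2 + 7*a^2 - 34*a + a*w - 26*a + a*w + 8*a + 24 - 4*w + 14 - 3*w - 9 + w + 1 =14*a^2 + a*(2*w - 52) - 6*w + 30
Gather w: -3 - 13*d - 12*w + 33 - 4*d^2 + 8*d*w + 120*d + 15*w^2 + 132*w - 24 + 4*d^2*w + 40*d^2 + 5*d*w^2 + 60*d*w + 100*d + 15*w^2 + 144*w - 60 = 36*d^2 + 207*d + w^2*(5*d + 30) + w*(4*d^2 + 68*d + 264) - 54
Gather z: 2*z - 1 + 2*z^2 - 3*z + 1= 2*z^2 - z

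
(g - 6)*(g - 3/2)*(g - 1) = g^3 - 17*g^2/2 + 33*g/2 - 9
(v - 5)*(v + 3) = v^2 - 2*v - 15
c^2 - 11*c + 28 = (c - 7)*(c - 4)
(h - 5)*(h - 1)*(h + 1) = h^3 - 5*h^2 - h + 5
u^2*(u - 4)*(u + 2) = u^4 - 2*u^3 - 8*u^2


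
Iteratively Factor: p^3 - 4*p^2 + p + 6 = (p - 2)*(p^2 - 2*p - 3) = (p - 3)*(p - 2)*(p + 1)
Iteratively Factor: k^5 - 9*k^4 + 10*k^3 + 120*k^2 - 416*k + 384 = (k + 4)*(k^4 - 13*k^3 + 62*k^2 - 128*k + 96) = (k - 4)*(k + 4)*(k^3 - 9*k^2 + 26*k - 24) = (k - 4)*(k - 2)*(k + 4)*(k^2 - 7*k + 12) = (k - 4)*(k - 3)*(k - 2)*(k + 4)*(k - 4)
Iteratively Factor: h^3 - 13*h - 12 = (h + 1)*(h^2 - h - 12) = (h + 1)*(h + 3)*(h - 4)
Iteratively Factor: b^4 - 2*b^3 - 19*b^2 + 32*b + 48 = (b - 4)*(b^3 + 2*b^2 - 11*b - 12) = (b - 4)*(b + 1)*(b^2 + b - 12) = (b - 4)*(b - 3)*(b + 1)*(b + 4)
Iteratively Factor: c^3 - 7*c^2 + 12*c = (c)*(c^2 - 7*c + 12) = c*(c - 3)*(c - 4)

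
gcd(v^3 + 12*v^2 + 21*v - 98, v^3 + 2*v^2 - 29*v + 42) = v^2 + 5*v - 14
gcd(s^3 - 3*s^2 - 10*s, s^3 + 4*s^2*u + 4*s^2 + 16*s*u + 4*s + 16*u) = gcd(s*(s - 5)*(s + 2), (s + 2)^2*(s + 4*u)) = s + 2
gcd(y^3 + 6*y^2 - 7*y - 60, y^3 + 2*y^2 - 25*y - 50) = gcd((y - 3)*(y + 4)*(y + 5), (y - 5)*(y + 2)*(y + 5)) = y + 5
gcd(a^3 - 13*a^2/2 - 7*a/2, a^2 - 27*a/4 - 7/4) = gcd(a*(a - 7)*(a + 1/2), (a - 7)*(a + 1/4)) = a - 7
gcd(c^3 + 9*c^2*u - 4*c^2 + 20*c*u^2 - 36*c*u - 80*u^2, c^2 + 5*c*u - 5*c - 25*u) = c + 5*u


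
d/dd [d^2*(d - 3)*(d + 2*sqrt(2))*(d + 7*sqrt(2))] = d*(5*d^3 - 12*d^2 + 36*sqrt(2)*d^2 - 81*sqrt(2)*d + 84*d - 168)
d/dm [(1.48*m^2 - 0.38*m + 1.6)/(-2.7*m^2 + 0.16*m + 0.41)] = (-0.7892*m^2 + 9.8536*m - 0.4118)/(7.29*m^4 - 0.864*m^3 - 2.1884*m^2 + 0.1312*m + 0.1681)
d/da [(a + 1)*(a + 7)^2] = 3*(a + 3)*(a + 7)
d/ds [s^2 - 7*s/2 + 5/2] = 2*s - 7/2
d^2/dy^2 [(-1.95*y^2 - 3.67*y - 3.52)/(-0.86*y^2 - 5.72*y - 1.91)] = (-13.756216*y^3 - 3.59806799999996*y^2 + 67.723452*y + 152.810254)/(0.636056*y^6 + 12.691536*y^5 + 88.65138*y^4 + 243.52328*y^3 + 196.88853*y^2 + 62.601396*y + 6.967871)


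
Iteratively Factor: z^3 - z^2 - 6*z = (z)*(z^2 - z - 6) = z*(z + 2)*(z - 3)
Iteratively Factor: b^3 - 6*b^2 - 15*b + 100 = (b + 4)*(b^2 - 10*b + 25) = (b - 5)*(b + 4)*(b - 5)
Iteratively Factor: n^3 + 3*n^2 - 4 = (n + 2)*(n^2 + n - 2) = (n + 2)^2*(n - 1)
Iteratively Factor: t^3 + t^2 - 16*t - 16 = (t + 1)*(t^2 - 16) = (t + 1)*(t + 4)*(t - 4)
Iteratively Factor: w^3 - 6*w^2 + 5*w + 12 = (w + 1)*(w^2 - 7*w + 12) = (w - 3)*(w + 1)*(w - 4)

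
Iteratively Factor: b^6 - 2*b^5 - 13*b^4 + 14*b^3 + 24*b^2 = (b)*(b^5 - 2*b^4 - 13*b^3 + 14*b^2 + 24*b) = b^2*(b^4 - 2*b^3 - 13*b^2 + 14*b + 24) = b^2*(b + 3)*(b^3 - 5*b^2 + 2*b + 8) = b^2*(b + 1)*(b + 3)*(b^2 - 6*b + 8) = b^2*(b - 2)*(b + 1)*(b + 3)*(b - 4)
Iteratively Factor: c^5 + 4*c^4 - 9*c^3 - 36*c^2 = (c)*(c^4 + 4*c^3 - 9*c^2 - 36*c) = c^2*(c^3 + 4*c^2 - 9*c - 36) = c^2*(c - 3)*(c^2 + 7*c + 12) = c^2*(c - 3)*(c + 3)*(c + 4)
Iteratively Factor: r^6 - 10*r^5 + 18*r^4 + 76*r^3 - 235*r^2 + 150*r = (r)*(r^5 - 10*r^4 + 18*r^3 + 76*r^2 - 235*r + 150) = r*(r - 5)*(r^4 - 5*r^3 - 7*r^2 + 41*r - 30) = r*(r - 5)*(r + 3)*(r^3 - 8*r^2 + 17*r - 10) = r*(r - 5)*(r - 2)*(r + 3)*(r^2 - 6*r + 5) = r*(r - 5)*(r - 2)*(r - 1)*(r + 3)*(r - 5)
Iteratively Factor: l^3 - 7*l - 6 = (l + 2)*(l^2 - 2*l - 3) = (l + 1)*(l + 2)*(l - 3)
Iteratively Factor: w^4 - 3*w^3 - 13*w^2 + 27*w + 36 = (w - 3)*(w^3 - 13*w - 12) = (w - 3)*(w + 3)*(w^2 - 3*w - 4) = (w - 3)*(w + 1)*(w + 3)*(w - 4)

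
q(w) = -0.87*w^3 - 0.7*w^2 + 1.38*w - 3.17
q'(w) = -2.61*w^2 - 1.4*w + 1.38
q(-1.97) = -1.95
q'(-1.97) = -5.99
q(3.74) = -53.31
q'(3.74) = -40.36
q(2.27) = -13.82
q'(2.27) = -15.25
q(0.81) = -2.97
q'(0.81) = -1.47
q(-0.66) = -4.14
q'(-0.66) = 1.17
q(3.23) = -35.33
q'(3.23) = -30.37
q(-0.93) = -4.36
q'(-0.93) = 0.42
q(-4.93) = 77.26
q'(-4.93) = -55.15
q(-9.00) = 561.94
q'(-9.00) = -197.43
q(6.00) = -208.01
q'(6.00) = -100.98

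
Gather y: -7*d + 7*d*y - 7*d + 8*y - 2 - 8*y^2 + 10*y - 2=-14*d - 8*y^2 + y*(7*d + 18) - 4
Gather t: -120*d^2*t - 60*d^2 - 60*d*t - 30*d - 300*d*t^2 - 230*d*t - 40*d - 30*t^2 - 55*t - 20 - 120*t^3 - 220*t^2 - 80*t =-60*d^2 - 70*d - 120*t^3 + t^2*(-300*d - 250) + t*(-120*d^2 - 290*d - 135) - 20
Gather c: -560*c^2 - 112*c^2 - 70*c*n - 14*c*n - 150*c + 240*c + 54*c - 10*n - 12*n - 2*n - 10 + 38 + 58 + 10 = -672*c^2 + c*(144 - 84*n) - 24*n + 96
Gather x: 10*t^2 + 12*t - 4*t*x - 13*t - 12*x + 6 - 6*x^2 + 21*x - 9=10*t^2 - t - 6*x^2 + x*(9 - 4*t) - 3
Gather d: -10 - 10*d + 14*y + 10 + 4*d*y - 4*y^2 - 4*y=d*(4*y - 10) - 4*y^2 + 10*y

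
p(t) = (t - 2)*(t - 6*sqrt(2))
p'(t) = 2*t - 6*sqrt(2) - 2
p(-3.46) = 65.22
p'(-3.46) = -17.41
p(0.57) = 11.32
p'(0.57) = -9.35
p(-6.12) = 118.59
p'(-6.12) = -22.73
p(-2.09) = 43.25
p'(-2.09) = -14.67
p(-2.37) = 47.44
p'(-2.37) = -15.23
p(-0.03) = 17.29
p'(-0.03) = -10.55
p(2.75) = -4.30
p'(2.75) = -4.99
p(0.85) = 8.78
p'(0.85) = -8.79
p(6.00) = -9.94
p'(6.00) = 1.51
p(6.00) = -9.94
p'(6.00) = 1.51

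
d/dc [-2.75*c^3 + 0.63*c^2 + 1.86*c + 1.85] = -8.25*c^2 + 1.26*c + 1.86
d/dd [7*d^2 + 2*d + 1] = 14*d + 2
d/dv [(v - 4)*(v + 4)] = 2*v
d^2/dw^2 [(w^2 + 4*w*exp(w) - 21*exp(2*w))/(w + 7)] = 2*(2*w^3*exp(w) - 42*w^2*exp(2*w) + 28*w^2*exp(w) - 546*w*exp(2*w) + 126*w*exp(w) - 1785*exp(2*w) + 168*exp(w) + 49)/(w^3 + 21*w^2 + 147*w + 343)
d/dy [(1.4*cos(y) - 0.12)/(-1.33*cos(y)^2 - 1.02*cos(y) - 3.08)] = (-1.862*cos(y)^2 + 0.3192*cos(y) + 4.4344)*sin(y)/(1.7689*cos(y)^4 + 2.7132*cos(y)^3 + 9.2332*cos(y)^2 + 6.2832*cos(y) + 9.4864)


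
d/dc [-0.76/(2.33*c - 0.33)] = 1.7708/(2.33*c - 0.33)^2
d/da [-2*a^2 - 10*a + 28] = -4*a - 10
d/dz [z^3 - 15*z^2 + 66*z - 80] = 3*z^2 - 30*z + 66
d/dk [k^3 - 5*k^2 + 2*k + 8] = 3*k^2 - 10*k + 2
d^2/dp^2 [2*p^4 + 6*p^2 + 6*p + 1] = 24*p^2 + 12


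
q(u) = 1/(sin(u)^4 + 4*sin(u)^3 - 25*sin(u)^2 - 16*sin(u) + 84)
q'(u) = (-4*sin(u)^3*cos(u) - 12*sin(u)^2*cos(u) + 50*sin(u)*cos(u) + 16*cos(u))/(sin(u)^4 + 4*sin(u)^3 - 25*sin(u)^2 - 16*sin(u) + 84)^2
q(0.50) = 0.01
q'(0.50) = 0.01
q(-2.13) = 0.01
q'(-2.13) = 0.00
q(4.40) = 0.01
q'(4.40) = 0.00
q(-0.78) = 0.01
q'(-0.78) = -0.00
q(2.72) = 0.01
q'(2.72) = -0.01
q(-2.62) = 0.01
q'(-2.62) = 0.00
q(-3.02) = 0.01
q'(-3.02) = -0.00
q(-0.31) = 0.01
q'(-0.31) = -0.00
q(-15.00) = 0.01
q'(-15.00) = 0.00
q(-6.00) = 0.01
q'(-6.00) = 0.00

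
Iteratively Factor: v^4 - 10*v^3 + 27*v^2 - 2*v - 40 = (v - 5)*(v^3 - 5*v^2 + 2*v + 8) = (v - 5)*(v - 2)*(v^2 - 3*v - 4) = (v - 5)*(v - 2)*(v + 1)*(v - 4)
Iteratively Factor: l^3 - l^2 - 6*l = (l + 2)*(l^2 - 3*l) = l*(l + 2)*(l - 3)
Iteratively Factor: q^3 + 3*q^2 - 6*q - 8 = (q + 4)*(q^2 - q - 2) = (q - 2)*(q + 4)*(q + 1)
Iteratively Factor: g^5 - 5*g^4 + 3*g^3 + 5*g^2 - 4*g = (g)*(g^4 - 5*g^3 + 3*g^2 + 5*g - 4) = g*(g - 1)*(g^3 - 4*g^2 - g + 4) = g*(g - 4)*(g - 1)*(g^2 - 1) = g*(g - 4)*(g - 1)^2*(g + 1)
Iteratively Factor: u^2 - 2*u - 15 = (u + 3)*(u - 5)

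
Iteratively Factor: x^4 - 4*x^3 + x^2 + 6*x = (x - 3)*(x^3 - x^2 - 2*x) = x*(x - 3)*(x^2 - x - 2) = x*(x - 3)*(x - 2)*(x + 1)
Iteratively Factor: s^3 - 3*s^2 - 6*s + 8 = (s - 1)*(s^2 - 2*s - 8) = (s - 1)*(s + 2)*(s - 4)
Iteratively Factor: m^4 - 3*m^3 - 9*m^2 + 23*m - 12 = (m - 1)*(m^3 - 2*m^2 - 11*m + 12) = (m - 1)*(m + 3)*(m^2 - 5*m + 4) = (m - 1)^2*(m + 3)*(m - 4)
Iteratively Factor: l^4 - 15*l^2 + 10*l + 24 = (l + 4)*(l^3 - 4*l^2 + l + 6) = (l + 1)*(l + 4)*(l^2 - 5*l + 6) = (l - 3)*(l + 1)*(l + 4)*(l - 2)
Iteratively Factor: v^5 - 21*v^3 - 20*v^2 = (v + 4)*(v^4 - 4*v^3 - 5*v^2) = v*(v + 4)*(v^3 - 4*v^2 - 5*v) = v*(v - 5)*(v + 4)*(v^2 + v) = v^2*(v - 5)*(v + 4)*(v + 1)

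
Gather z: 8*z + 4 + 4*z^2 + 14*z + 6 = 4*z^2 + 22*z + 10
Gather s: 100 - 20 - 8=72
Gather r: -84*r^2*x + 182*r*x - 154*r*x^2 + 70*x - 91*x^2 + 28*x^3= -84*r^2*x + r*(-154*x^2 + 182*x) + 28*x^3 - 91*x^2 + 70*x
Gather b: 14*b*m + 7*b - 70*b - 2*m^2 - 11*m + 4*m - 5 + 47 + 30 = b*(14*m - 63) - 2*m^2 - 7*m + 72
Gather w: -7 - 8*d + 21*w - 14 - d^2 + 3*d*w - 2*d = -d^2 - 10*d + w*(3*d + 21) - 21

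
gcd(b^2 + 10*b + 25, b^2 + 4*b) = 1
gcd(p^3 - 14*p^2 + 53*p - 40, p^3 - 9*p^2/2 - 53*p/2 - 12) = p - 8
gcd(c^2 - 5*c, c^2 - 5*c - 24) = 1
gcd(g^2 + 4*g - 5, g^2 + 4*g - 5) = g^2 + 4*g - 5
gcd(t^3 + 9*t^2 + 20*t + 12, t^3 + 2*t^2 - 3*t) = 1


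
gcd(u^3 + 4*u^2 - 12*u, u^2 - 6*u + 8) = u - 2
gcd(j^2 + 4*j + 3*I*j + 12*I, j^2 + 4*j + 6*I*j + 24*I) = j + 4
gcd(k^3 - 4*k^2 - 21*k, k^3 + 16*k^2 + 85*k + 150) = 1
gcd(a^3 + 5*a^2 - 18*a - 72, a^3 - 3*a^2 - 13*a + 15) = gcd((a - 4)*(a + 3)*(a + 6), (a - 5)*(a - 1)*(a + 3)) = a + 3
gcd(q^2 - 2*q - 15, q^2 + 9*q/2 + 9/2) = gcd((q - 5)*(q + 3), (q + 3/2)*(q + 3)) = q + 3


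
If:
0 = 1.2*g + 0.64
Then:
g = -0.53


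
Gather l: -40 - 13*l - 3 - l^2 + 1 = -l^2 - 13*l - 42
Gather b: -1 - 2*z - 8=-2*z - 9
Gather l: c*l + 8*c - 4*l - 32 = 8*c + l*(c - 4) - 32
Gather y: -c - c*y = -c*y - c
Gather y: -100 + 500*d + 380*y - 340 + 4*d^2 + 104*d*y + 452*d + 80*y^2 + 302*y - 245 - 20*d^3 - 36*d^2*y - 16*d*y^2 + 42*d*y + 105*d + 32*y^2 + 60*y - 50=-20*d^3 + 4*d^2 + 1057*d + y^2*(112 - 16*d) + y*(-36*d^2 + 146*d + 742) - 735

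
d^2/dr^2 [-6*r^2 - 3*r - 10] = -12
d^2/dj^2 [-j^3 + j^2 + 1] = 2 - 6*j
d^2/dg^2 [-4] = 0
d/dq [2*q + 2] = 2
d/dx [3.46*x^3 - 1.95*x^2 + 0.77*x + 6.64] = 10.38*x^2 - 3.9*x + 0.77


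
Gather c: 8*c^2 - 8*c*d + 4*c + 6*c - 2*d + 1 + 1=8*c^2 + c*(10 - 8*d) - 2*d + 2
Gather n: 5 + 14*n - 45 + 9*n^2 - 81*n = 9*n^2 - 67*n - 40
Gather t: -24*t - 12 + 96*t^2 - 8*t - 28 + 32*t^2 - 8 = 128*t^2 - 32*t - 48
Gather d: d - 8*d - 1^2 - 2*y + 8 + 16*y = -7*d + 14*y + 7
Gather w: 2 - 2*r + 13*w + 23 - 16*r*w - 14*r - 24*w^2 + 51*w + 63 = -16*r - 24*w^2 + w*(64 - 16*r) + 88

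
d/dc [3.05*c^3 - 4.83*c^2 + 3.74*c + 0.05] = 9.15*c^2 - 9.66*c + 3.74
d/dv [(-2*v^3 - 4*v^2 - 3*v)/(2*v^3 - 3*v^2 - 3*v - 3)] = (14*v^4 + 24*v^3 + 21*v^2 + 24*v + 9)/(4*v^6 - 12*v^5 - 3*v^4 + 6*v^3 + 27*v^2 + 18*v + 9)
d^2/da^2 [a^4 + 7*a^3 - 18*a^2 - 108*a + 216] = 12*a^2 + 42*a - 36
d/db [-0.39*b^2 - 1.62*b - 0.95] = -0.78*b - 1.62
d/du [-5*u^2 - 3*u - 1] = -10*u - 3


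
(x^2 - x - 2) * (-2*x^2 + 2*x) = -2*x^4 + 4*x^3 + 2*x^2 - 4*x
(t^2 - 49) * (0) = 0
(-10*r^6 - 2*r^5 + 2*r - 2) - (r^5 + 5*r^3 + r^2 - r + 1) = -10*r^6 - 3*r^5 - 5*r^3 - r^2 + 3*r - 3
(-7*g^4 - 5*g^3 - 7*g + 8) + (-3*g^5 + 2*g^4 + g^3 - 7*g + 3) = -3*g^5 - 5*g^4 - 4*g^3 - 14*g + 11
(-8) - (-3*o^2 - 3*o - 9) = 3*o^2 + 3*o + 1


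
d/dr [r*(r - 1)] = 2*r - 1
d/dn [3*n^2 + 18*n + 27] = 6*n + 18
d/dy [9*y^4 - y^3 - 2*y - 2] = 36*y^3 - 3*y^2 - 2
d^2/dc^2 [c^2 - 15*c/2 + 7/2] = 2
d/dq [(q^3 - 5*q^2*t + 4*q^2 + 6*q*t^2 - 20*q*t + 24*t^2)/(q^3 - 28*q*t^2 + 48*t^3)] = (5*q^2*t - 4*q^2 - 48*q*t^2 + 24*q*t + 72*t^3 - 72*t^2)/(q^4 + 4*q^3*t - 44*q^2*t^2 - 96*q*t^3 + 576*t^4)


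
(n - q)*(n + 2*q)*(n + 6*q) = n^3 + 7*n^2*q + 4*n*q^2 - 12*q^3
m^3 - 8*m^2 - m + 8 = (m - 8)*(m - 1)*(m + 1)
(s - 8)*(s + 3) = s^2 - 5*s - 24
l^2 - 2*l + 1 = (l - 1)^2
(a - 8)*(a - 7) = a^2 - 15*a + 56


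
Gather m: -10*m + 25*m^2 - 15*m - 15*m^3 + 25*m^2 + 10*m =-15*m^3 + 50*m^2 - 15*m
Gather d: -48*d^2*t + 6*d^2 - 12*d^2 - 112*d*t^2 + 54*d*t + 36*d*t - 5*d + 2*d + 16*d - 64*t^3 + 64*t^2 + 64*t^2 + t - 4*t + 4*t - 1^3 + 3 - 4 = d^2*(-48*t - 6) + d*(-112*t^2 + 90*t + 13) - 64*t^3 + 128*t^2 + t - 2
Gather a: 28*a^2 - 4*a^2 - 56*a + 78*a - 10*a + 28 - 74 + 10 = 24*a^2 + 12*a - 36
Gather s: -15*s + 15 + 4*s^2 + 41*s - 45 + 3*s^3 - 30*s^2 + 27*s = 3*s^3 - 26*s^2 + 53*s - 30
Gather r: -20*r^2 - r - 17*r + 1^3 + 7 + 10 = -20*r^2 - 18*r + 18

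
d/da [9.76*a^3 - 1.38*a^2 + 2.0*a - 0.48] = 29.28*a^2 - 2.76*a + 2.0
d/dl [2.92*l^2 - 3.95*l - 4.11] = 5.84*l - 3.95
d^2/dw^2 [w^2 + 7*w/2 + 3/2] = 2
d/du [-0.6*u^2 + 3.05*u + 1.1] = 3.05 - 1.2*u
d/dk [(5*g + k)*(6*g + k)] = 11*g + 2*k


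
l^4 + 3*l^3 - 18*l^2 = l^2*(l - 3)*(l + 6)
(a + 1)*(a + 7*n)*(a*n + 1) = a^3*n + 7*a^2*n^2 + a^2*n + a^2 + 7*a*n^2 + 7*a*n + a + 7*n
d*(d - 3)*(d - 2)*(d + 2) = d^4 - 3*d^3 - 4*d^2 + 12*d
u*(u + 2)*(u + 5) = u^3 + 7*u^2 + 10*u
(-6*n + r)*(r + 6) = -6*n*r - 36*n + r^2 + 6*r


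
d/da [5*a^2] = 10*a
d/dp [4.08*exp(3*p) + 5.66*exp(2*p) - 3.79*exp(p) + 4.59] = (12.24*exp(2*p) + 11.32*exp(p) - 3.79)*exp(p)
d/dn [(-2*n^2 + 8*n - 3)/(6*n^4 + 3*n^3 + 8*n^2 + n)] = 3*(8*n^5 - 46*n^4 + 8*n^3 - 13*n^2 + 16*n + 1)/(n^2*(36*n^6 + 36*n^5 + 105*n^4 + 60*n^3 + 70*n^2 + 16*n + 1))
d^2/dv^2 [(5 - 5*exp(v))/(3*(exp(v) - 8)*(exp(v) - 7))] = 5*(-exp(4*v) - 11*exp(3*v) + 291*exp(2*v) - 839*exp(v) - 2296)*exp(v)/(3*(exp(6*v) - 45*exp(5*v) + 843*exp(4*v) - 8415*exp(3*v) + 47208*exp(2*v) - 141120*exp(v) + 175616))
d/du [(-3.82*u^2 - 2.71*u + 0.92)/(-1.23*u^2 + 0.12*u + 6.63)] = (-3.7917*u^2 - 48.39*u - 18.0777)/(1.5129*u^4 - 0.2952*u^3 - 16.2954*u^2 + 1.5912*u + 43.9569)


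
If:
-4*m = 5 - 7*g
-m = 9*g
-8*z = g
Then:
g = 5/43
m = -45/43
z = -5/344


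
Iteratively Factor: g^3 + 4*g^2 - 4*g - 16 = (g - 2)*(g^2 + 6*g + 8) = (g - 2)*(g + 4)*(g + 2)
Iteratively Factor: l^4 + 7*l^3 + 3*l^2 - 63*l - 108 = (l - 3)*(l^3 + 10*l^2 + 33*l + 36) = (l - 3)*(l + 4)*(l^2 + 6*l + 9) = (l - 3)*(l + 3)*(l + 4)*(l + 3)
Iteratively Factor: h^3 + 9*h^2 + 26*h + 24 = (h + 2)*(h^2 + 7*h + 12) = (h + 2)*(h + 4)*(h + 3)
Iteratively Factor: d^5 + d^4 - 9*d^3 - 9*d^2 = (d + 1)*(d^4 - 9*d^2) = (d + 1)*(d + 3)*(d^3 - 3*d^2) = (d - 3)*(d + 1)*(d + 3)*(d^2) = d*(d - 3)*(d + 1)*(d + 3)*(d)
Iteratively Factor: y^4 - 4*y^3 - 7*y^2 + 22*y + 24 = (y + 1)*(y^3 - 5*y^2 - 2*y + 24) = (y + 1)*(y + 2)*(y^2 - 7*y + 12) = (y - 3)*(y + 1)*(y + 2)*(y - 4)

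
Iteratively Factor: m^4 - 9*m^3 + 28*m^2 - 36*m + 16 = (m - 2)*(m^3 - 7*m^2 + 14*m - 8) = (m - 4)*(m - 2)*(m^2 - 3*m + 2) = (m - 4)*(m - 2)*(m - 1)*(m - 2)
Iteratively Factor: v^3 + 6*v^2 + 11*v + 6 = (v + 1)*(v^2 + 5*v + 6) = (v + 1)*(v + 2)*(v + 3)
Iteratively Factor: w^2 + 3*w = (w + 3)*(w)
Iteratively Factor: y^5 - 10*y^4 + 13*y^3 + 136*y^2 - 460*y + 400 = (y - 2)*(y^4 - 8*y^3 - 3*y^2 + 130*y - 200) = (y - 5)*(y - 2)*(y^3 - 3*y^2 - 18*y + 40) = (y - 5)*(y - 2)*(y + 4)*(y^2 - 7*y + 10) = (y - 5)^2*(y - 2)*(y + 4)*(y - 2)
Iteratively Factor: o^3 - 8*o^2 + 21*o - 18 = (o - 3)*(o^2 - 5*o + 6) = (o - 3)^2*(o - 2)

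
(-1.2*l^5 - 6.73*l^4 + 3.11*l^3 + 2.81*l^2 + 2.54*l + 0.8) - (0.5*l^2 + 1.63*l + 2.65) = -1.2*l^5 - 6.73*l^4 + 3.11*l^3 + 2.31*l^2 + 0.91*l - 1.85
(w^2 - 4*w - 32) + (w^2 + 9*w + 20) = 2*w^2 + 5*w - 12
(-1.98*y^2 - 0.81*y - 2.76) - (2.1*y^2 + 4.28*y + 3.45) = -4.08*y^2 - 5.09*y - 6.21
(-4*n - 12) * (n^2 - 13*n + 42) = -4*n^3 + 40*n^2 - 12*n - 504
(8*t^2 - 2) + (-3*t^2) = 5*t^2 - 2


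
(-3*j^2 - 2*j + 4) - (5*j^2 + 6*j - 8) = -8*j^2 - 8*j + 12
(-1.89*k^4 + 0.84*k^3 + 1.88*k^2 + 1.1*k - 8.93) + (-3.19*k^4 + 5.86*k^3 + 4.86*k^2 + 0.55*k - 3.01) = -5.08*k^4 + 6.7*k^3 + 6.74*k^2 + 1.65*k - 11.94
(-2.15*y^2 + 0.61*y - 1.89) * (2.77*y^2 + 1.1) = -5.9555*y^4 + 1.6897*y^3 - 7.6003*y^2 + 0.671*y - 2.079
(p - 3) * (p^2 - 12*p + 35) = p^3 - 15*p^2 + 71*p - 105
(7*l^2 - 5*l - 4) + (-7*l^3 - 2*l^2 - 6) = -7*l^3 + 5*l^2 - 5*l - 10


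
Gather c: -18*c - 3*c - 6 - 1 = -21*c - 7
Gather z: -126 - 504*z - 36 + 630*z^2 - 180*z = 630*z^2 - 684*z - 162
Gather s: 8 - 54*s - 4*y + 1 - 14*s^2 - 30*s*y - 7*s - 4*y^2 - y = -14*s^2 + s*(-30*y - 61) - 4*y^2 - 5*y + 9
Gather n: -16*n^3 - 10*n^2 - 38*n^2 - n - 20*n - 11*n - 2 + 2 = -16*n^3 - 48*n^2 - 32*n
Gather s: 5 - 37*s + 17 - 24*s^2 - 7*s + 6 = -24*s^2 - 44*s + 28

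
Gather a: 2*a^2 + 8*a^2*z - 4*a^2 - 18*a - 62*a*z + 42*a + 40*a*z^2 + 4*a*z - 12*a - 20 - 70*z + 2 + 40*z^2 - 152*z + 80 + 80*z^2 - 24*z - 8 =a^2*(8*z - 2) + a*(40*z^2 - 58*z + 12) + 120*z^2 - 246*z + 54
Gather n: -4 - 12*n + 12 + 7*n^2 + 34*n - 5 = 7*n^2 + 22*n + 3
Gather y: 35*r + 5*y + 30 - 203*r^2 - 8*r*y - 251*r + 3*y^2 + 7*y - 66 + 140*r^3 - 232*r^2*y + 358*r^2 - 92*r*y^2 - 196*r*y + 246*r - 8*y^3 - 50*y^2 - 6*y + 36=140*r^3 + 155*r^2 + 30*r - 8*y^3 + y^2*(-92*r - 47) + y*(-232*r^2 - 204*r + 6)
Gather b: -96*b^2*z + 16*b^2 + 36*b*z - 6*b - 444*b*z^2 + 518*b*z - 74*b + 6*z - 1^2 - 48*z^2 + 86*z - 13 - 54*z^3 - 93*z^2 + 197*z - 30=b^2*(16 - 96*z) + b*(-444*z^2 + 554*z - 80) - 54*z^3 - 141*z^2 + 289*z - 44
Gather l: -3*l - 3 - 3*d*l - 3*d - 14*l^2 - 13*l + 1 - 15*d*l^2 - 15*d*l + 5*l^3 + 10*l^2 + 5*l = -3*d + 5*l^3 + l^2*(-15*d - 4) + l*(-18*d - 11) - 2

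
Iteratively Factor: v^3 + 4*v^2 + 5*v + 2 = (v + 1)*(v^2 + 3*v + 2) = (v + 1)^2*(v + 2)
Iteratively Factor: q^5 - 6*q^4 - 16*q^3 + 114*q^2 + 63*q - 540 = (q - 4)*(q^4 - 2*q^3 - 24*q^2 + 18*q + 135) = (q - 4)*(q + 3)*(q^3 - 5*q^2 - 9*q + 45) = (q - 5)*(q - 4)*(q + 3)*(q^2 - 9) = (q - 5)*(q - 4)*(q - 3)*(q + 3)*(q + 3)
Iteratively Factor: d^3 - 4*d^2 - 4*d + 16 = (d - 2)*(d^2 - 2*d - 8) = (d - 4)*(d - 2)*(d + 2)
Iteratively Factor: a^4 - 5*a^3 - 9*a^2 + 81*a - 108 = (a - 3)*(a^3 - 2*a^2 - 15*a + 36) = (a - 3)*(a + 4)*(a^2 - 6*a + 9) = (a - 3)^2*(a + 4)*(a - 3)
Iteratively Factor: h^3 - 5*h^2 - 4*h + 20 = (h - 2)*(h^2 - 3*h - 10) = (h - 2)*(h + 2)*(h - 5)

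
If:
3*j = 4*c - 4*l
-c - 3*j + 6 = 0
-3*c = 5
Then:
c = -5/3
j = 23/9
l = -43/12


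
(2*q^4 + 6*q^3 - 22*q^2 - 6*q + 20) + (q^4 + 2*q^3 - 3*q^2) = 3*q^4 + 8*q^3 - 25*q^2 - 6*q + 20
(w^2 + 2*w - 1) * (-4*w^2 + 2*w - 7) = -4*w^4 - 6*w^3 + w^2 - 16*w + 7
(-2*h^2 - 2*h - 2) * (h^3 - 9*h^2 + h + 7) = -2*h^5 + 16*h^4 + 14*h^3 + 2*h^2 - 16*h - 14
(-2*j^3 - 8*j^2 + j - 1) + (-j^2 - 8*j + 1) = -2*j^3 - 9*j^2 - 7*j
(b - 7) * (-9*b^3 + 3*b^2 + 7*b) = -9*b^4 + 66*b^3 - 14*b^2 - 49*b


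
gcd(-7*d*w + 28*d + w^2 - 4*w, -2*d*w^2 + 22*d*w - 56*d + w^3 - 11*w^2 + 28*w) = w - 4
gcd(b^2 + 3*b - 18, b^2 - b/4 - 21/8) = 1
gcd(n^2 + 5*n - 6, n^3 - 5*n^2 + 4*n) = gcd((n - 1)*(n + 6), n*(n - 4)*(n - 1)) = n - 1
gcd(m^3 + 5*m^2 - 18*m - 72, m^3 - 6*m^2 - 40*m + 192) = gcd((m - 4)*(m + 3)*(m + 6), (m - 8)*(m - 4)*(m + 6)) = m^2 + 2*m - 24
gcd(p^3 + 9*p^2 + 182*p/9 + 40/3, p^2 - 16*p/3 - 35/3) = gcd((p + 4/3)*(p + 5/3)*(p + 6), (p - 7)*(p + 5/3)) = p + 5/3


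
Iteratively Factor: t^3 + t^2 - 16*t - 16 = (t - 4)*(t^2 + 5*t + 4) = (t - 4)*(t + 4)*(t + 1)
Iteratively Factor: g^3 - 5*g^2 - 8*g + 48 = (g - 4)*(g^2 - g - 12) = (g - 4)*(g + 3)*(g - 4)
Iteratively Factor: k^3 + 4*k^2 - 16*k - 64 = (k + 4)*(k^2 - 16) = (k - 4)*(k + 4)*(k + 4)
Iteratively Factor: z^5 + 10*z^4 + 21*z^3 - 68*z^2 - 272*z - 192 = (z + 4)*(z^4 + 6*z^3 - 3*z^2 - 56*z - 48) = (z + 1)*(z + 4)*(z^3 + 5*z^2 - 8*z - 48) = (z + 1)*(z + 4)^2*(z^2 + z - 12) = (z + 1)*(z + 4)^3*(z - 3)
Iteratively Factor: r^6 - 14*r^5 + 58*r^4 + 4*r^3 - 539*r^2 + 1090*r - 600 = (r - 5)*(r^5 - 9*r^4 + 13*r^3 + 69*r^2 - 194*r + 120) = (r - 5)*(r - 2)*(r^4 - 7*r^3 - r^2 + 67*r - 60) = (r - 5)^2*(r - 2)*(r^3 - 2*r^2 - 11*r + 12) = (r - 5)^2*(r - 4)*(r - 2)*(r^2 + 2*r - 3) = (r - 5)^2*(r - 4)*(r - 2)*(r - 1)*(r + 3)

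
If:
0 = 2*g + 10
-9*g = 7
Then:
No Solution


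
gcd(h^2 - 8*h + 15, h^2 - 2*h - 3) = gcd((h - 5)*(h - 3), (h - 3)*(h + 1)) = h - 3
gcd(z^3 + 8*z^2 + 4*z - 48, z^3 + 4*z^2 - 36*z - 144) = z^2 + 10*z + 24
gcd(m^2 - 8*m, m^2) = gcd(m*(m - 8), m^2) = m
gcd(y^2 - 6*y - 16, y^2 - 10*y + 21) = 1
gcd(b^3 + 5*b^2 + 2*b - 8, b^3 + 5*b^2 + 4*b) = b + 4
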